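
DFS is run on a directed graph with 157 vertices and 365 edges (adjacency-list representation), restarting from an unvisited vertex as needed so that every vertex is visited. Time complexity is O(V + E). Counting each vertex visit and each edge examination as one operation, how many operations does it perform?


A full DFS traversal processes each vertex exactly once (push/pop on stack).
Each directed edge is examined once.
V = 157, E = 365
V + E = 522


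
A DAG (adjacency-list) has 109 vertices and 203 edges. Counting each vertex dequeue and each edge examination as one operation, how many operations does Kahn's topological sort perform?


V = 109 (vertex processing)
E = 203 (edge processing)
V + E = 109 + 203 = 312


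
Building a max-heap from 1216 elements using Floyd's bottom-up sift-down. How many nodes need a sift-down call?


In a heap of 1216 elements (0-indexed array):
  Last element index: 1215
  Parent of last element: floor((1215 - 1) / 2) = 607
  Internal nodes: indices 0 to 607
  Count = floor(1216/2) = 608


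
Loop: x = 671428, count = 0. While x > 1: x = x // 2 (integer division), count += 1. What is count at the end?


The variable x halves each step:
x = 671428 -> 335714 -> 167857 -> 83928 -> 41964 -> 20982 -> 10491 -> 5245 -> 2622 -> 1311 -> 655 -> 327 -> 163 -> 81 -> 40 -> 20 -> 10 -> 5 -> 2 -> 1
Number of halvings = floor(log2(671428)) = 19


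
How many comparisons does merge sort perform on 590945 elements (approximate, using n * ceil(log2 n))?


Recursion depth: ceil(log2(590945)) = 20
Each recursion level merges n = 590945 elements
Total = 590945 * 20 = 11818900


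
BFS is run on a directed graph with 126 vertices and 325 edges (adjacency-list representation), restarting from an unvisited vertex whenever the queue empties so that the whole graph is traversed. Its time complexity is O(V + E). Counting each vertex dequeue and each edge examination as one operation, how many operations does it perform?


A full BFS traversal dequeues each vertex exactly once and examines each directed edge exactly once.
V = 126 (vertex processing cost)
E = 325 (edge examination cost)
Total operations proportional to V + E = 126 + 325 = 451


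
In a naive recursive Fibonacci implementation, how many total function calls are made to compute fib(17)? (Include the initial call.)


Let C(m) = total calls to evaluate fib(m). Then C(0)=C(1)=1, and
C(m) = 1 + C(m-1) + C(m-2) for m >= 2.
Build the table (each entry = 1 + previous two):
  C(0) = 1
  C(1) = 1
  C(2) = 1 + 1 + 1 = 3
  C(3) = 1 + 3 + 1 = 5
  C(4) = 1 + 5 + 3 = 9
  C(5) = 1 + 9 + 5 = 15
  C(6) = 1 + 15 + 9 = 25
  C(7) = 1 + 25 + 15 = 41
  C(8) = 1 + 41 + 25 = 67
  C(9) = 1 + 67 + 41 = 109
  C(10) = 1 + 109 + 67 = 177
  C(11) = 1 + 177 + 109 = 287
  C(12) = 1 + 287 + 177 = 465
  C(13) = 1 + 465 + 287 = 753
  C(14) = 1 + 753 + 465 = 1219
  C(15) = 1 + 1219 + 753 = 1973
  C(16) = 1 + 1973 + 1219 = 3193
  C(17) = 1 + 3193 + 1973 = 5167
Total calls for fib(17) = 5167


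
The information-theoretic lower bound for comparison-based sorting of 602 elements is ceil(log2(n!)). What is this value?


A binary decision tree of height h has at most 2^h leaves and needs at least n! of them, so h >= ceil(log2(n!)).
602! is far too large to multiply out, so use Stirling's series:
  ln(n!) ~ n ln n - n + (1/2) ln(2 pi n) + 1/(12n)  (error below 1/(360 n^3), negligible here)
  ln(602) = 6.4002574
  n ln n = 602 * 6.4002574 = 3852.9550
  (1/2) ln(2 pi * 602) = (1/2) ln(3782.4776) = 4.1191
  1/(12*602) = 0.0001
  ln(602!) ~ 3852.9550 - 602 + 4.1191 + 0.0001 = 3255.0742
Convert to base 2: log2(602!) = 3255.0742 / ln 2 = 3255.0742 / 0.69314718 = 4696.0794
ceil(4696.0794) = 4697


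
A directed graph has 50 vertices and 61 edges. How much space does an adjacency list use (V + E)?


Adjacency list: one list head per vertex + one entry per edge
Vertex heads: 50
Edge entries: 61
Total = 50 + 61 = 111


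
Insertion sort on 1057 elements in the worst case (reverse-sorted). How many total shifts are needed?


In the worst case (reverse-sorted), each element shifts past all previous:
  Element 1: 1 shifts
  Element 2: 2 shifts
  Element 3: 3 shifts
  Element 4: 4 shifts
  Element 5: 5 shifts
  ...
  Element 1056: 1056 shifts
Total = 1 + 2 + ... + 1056
= 1057*(1057-1)/2 = 558096


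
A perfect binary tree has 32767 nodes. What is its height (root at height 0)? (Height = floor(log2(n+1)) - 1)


For a perfect binary tree of height h: n = 2^(h+1) - 1, so h = log2(n+1) - 1.
  n + 1 = 32768 = 2^15
  log2(32768) = 15
  height = 15 - 1 = 14


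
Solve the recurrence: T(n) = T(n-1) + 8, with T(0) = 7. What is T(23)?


Unrolling the recurrence:
T(23) = T(22) + 8
       = T(21) + 8 + 8
       = T(20) + 8*3
       ...
       = T(0) + 8*23
       = 7 + 184 = 191


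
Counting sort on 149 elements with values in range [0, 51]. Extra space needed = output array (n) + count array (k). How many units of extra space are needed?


Output array size: 149 (to store sorted result)
Count array size: 52 (one slot per possible value, range 0 to 51)
Total extra space = 149 + 52 = 201


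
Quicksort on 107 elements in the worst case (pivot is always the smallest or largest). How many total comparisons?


In the worst case, each partition step picks the worst pivot:
  Partition 1: 106 comparisons (n-1 elements to compare)
  Partition 2: 105 comparisons
  Partition 3: 104 comparisons
  Partition 4: 103 comparisons
  Partition 5: 102 comparisons
  ...
  Last partition: 0 comparisons
Total = (n-1) + (n-2) + ... + 1 + 0 = n*(n-1)/2
= 107*106/2 = 5671


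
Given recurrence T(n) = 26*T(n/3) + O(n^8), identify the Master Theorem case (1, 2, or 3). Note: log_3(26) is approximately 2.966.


Master Theorem parameters: a=26, b=3, c=8
log_b(a) = 2.966
Compare b^c with a: 3^8 = 6561 > 26, so c > log_b(a).
Comparing c=8 vs log_b(a)=2.966:
8 > 2.966 => Case 3
Result: T(n) = O(n^8)
Master Theorem case = 3


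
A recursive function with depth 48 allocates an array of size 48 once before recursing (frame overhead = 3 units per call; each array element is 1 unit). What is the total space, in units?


Array allocation: 48 units (allocated once)
Stack frames: 48 deep * 3 per frame = 144 units
Total = 48 + 144 = 192


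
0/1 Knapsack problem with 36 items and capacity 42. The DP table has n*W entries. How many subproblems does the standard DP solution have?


The DP table is indexed by (item, capacity).
Rows: 36 items
Columns: 42 capacity values (1 to W)
Total subproblems = 36 * 42 = 1512


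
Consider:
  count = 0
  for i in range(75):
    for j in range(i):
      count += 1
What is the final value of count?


For each i, the inner loop runs i times:
  i=0: inner runs 0 times
  i=1: inner runs 1 time
  i=2: inner runs 2 times
  i=3: inner runs 3 times
  i=4: inner runs 4 times
  i=5: inner runs 5 times
  i=6: inner runs 6 times
  i=7: inner runs 7 times
  ...
Total = 0 + 1 + 2 + ... + 74 = 75*(75-1)/2 = 2775


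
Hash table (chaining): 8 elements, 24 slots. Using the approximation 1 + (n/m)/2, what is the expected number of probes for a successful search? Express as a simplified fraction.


Computing expected probes:
alpha = 8/24
= 1 + alpha/2
= 1 + 8/(2*24)
= (2*24 + 8) / (2*24)
= 56/48 = 7/6


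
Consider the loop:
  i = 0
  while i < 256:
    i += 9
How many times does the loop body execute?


Starting at i = 0, each iteration adds 9.
Iterations until i >= 256:
  Iteration 1: i = 0 -> i = 9
  Iteration 2: i = 9 -> i = 18
  Iteration 3: i = 18 -> i = 27
  Iteration 4: i = 27 -> i = 36
  Iteration 5: i = 36 -> i = 45
  Iteration 6: i = 45 -> i = 54
  Iteration 7: i = 54 -> i = 63
  Iteration 8: i = 63 -> i = 72
  ... continuing ...
Total iterations = ceil(256/9) = 29


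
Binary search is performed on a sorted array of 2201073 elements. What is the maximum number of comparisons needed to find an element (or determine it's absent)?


Binary search halves the search space each comparison:
  Step 1: search space = 2201073 -> 1100536
  Step 2: search space = 1100536 -> 550268
  Step 3: search space = 550268 -> 275134
  Step 4: search space = 275134 -> 137567
  Step 5: search space = 137567 -> 68783
  Step 6: search space = 68783 -> 34391
  Step 7: search space = 34391 -> 17195
  Step 8: search space = 17195 -> 8597
  Step 9: search space = 8597 -> 4298
  Step 10: search space = 4298 -> 2149
  Step 11: search space = 2149 -> 1074
  Step 12: search space = 1074 -> 537
  Step 13: search space = 537 -> 268
  Step 14: search space = 268 -> 134
  Step 15: search space = 134 -> 67
  Step 16: search space = 67 -> 33
  Step 17: search space = 33 -> 16
  Step 18: search space = 16 -> 8
  Step 19: search space = 8 -> 4
  Step 20: search space = 4 -> 2
  Step 21: search space = 2 -> 1
  Step 22: search space = 1 (final check)
Maximum comparisons = floor(log2(2201073)) + 1 = 21 + 1 = 22


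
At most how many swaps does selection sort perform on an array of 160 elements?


Each of the 159 passes places one element in its final position.
Pass 1: swap minimum into position 0
Pass 2: swap minimum of remaining into position 1
...
Pass 159: last two elements, one swap
Maximum swaps = 160 - 1 = 159


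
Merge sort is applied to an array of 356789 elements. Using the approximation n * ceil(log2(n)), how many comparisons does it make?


Merge sort divides the array into halves recursively.
Number of levels = ceil(log2(356789)) = 19
At each level, approximately n = 356789 comparisons are needed for merging.
Total comparisons ~ n * ceil(log2(n)) = 356789 * 19 = 6778991


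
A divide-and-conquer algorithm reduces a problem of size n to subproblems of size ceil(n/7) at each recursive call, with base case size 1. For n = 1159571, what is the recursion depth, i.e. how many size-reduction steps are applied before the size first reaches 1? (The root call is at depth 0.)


Each step divides the size by 7 (rounding up); after k steps the size is ceil(n/7^k), which equals 1 exactly when 7^k >= n.
So the depth is the smallest k with 7^k >= 1159571, i.e. ceil(log_7(1159571)).
7^7 = 823543 < 1159571 <= 5764801 = 7^8
Recursion depth = 8


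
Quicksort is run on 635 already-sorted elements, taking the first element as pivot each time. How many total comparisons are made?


Sum of comparisons per partition:
634 + 633 + ... + 1 + 0
= 635 * (635 - 1) / 2
= 635 * 634 / 2
= 201295


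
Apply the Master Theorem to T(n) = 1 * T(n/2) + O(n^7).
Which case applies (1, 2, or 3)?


The Master Theorem: T(n) = a*T(n/b) + O(n^c)
  a = 1, b = 2, c = 7
log_b(a) = log_2(1) = 0
Compare b^c with a: 2^7 = 128 > 1, so c > log_b(a).
Since c > log_b(a), Case 3 applies.
T(n) = O(n^7)
Master Theorem case = 3


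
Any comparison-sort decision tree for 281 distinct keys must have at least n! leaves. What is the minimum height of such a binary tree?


A binary decision tree of height h has at most 2^h leaves and needs at least n! of them, so h >= ceil(log2(n!)).
281! is far too large to multiply out, so use Stirling's series:
  ln(n!) ~ n ln n - n + (1/2) ln(2 pi n) + 1/(12n)  (error below 1/(360 n^3), negligible here)
  ln(281) = 5.6383547
  n ln n = 281 * 5.6383547 = 1584.3777
  (1/2) ln(2 pi * 281) = (1/2) ln(1765.5751) = 3.7381
  1/(12*281) = 0.0003
  ln(281!) ~ 1584.3777 - 281 + 3.7381 + 0.0003 = 1307.1161
Convert to base 2: log2(281!) = 1307.1161 / ln 2 = 1307.1161 / 0.69314718 = 1885.7699
ceil(1885.7699) = 1886


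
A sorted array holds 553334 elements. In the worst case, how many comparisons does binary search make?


Halving sequence: 553334 -> 276667 -> 138333 -> 69166 -> 34583 -> 17291 -> 8645 -> 4322 -> 2161 -> 1080 -> 540 -> 270 -> 135 -> 67 -> 33 -> 16 -> 8 -> 4 -> 2 -> 1
Number of halvings = 19
Max comparisons = 19 + 1 = 20


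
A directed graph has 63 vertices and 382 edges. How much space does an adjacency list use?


Adjacency list: one list head per vertex + one entry per edge
Vertex heads: 63
Edge entries: 382
Total = 63 + 382 = 445


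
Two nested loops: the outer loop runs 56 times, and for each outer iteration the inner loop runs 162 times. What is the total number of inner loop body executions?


Outer loop: 56 iterations
Inner loop: 162 iterations per outer iteration
Total = 56 * 162 = 9072


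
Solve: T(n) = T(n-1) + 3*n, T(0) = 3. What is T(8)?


Expanding the recurrence:
T(8) = T(7) + 3*8
       = T(6) + 3*7 + 3*8
       ...
       = T(0) + 3*(1 + 2 + ... + 8)
       = 3 + 3 * 8*9/2
       = 3 + 3 * 36
       = 3 + 108 = 111


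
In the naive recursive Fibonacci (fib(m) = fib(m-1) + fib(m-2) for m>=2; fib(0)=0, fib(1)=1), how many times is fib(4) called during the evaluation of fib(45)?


Let N(m) = number of times fib(m) is called while evaluating fib(45).
N(45) = 1 (the initial call).
N(44) = 1 (only fib(45) calls it).
For 1 <= m <= 43: fib(m) is called by fib(m+1) and fib(m+2), so
  N(m) = N(m+1) + N(m+2).
fib(0) is called only by fib(2), so N(0) = N(2).
Walk down from m=45:
  N(45)=1, N(44)=1, N(43)=2, N(42)=3, N(41)=5, N(40)=8, N(39)=13, N(38)=21, N(37)=34, N(36)=55, N(35)=89, N(34)=144, N(33)=233, N(32)=377, N(31)=610, N(30)=987, N(29)=1597, N(28)=2584, N(27)=4181, N(26)=6765, N(25)=10946, N(24)=17711, N(23)=28657, N(22)=46368, N(21)=75025, N(20)=121393, N(19)=196418, N(18)=317811, N(17)=514229, N(16)=832040, N(15)=1346269, N(14)=2178309, N(13)=3524578, N(12)=5702887, N(11)=9227465, N(10)=14930352, N(9)=24157817, N(8)=39088169, N(7)=63245986, N(6)=102334155, N(5)=165580141, N(4)=267914296
N(4) = 267914296


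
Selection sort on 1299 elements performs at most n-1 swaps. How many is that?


Each of the 1298 passes places one element in its final position.
Pass 1: swap minimum into position 0
Pass 2: swap minimum of remaining into position 1
...
Pass 1298: last two elements, one swap
Maximum swaps = 1299 - 1 = 1298


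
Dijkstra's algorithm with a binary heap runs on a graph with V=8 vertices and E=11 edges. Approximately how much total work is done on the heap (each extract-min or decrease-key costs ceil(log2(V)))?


Dijkstra with a binary heap: each vertex is extracted once, each edge may relax once.
Each heap operation costs O(log V).
V + E = 8 + 11 = 19
ceil(log2(8)) = 3 (since 2^2 = 4 < 8 <= 8 = 2^3)
Total heap work = (V+E) * ceil(log2(V)) = 19 * 3 = 57


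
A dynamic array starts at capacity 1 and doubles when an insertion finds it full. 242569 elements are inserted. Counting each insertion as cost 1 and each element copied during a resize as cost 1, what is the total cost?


n = 242569
Insertion costs: 242569
Resizes copy 1, 2, 4, ... up to the largest power of 2 that is <= n-1 = 242568, i.e. 131072.
Copy costs = 1 + 2 + 4 + 8 + 16 + 32 + 64 + 128 + 256 + 512 + 1024 + 2048 + 4096 + 8192 + 16384 + 32768 + 65536 + 131072 = 262143
Total = 242569 + 262143 = 504712


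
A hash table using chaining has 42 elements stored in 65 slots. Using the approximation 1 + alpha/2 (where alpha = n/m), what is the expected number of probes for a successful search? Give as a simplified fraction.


Load factor alpha = n/m = 42/65
Expected probes = 1 + alpha/2 = 1 + 42/(2*65)
= 1 + 42/130
= 130/130 + 42/130
= 172/130
Simplify: 86/65


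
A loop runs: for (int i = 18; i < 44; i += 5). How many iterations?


Loop starts at i = 18, increments by 5, stops when i >= 44.
Number of iterations = ceil((44 - 18) / 5)
= ceil(26 / 5)
= 6


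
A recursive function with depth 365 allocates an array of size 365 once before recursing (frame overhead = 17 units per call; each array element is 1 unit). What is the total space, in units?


Array allocation: 365 units (allocated once)
Stack frames: 365 deep * 17 per frame = 6205 units
Total = 365 + 6205 = 6570


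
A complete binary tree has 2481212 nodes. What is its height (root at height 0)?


In a complete binary tree, level k holds nodes 2^k .. 2^(k+1)-1 (1-indexed).
Height = floor(log2(n)) = floor(log2(2481212)) = 21
Check: 2^21 = 2097152 <= 2481212 < 4194304 = 2^22


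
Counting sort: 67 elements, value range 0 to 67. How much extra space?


n = 67 (output array)
k = 68 (count array for 68 distinct values)
Extra space = 67 + 68 = 135


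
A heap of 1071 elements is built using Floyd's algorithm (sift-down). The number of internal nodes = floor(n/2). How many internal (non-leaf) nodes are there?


Leaf nodes occupy roughly half the array.
Sift-down is called for each internal node, starting from the last one.
Internal nodes = floor(n/2) = floor(1071/2) = 535


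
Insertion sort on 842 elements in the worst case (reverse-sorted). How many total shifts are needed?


In the worst case (reverse-sorted), each element shifts past all previous:
  Element 1: 1 shifts
  Element 2: 2 shifts
  Element 3: 3 shifts
  Element 4: 4 shifts
  Element 5: 5 shifts
  ...
  Element 841: 841 shifts
Total = 1 + 2 + ... + 841
= 842*(842-1)/2 = 354061


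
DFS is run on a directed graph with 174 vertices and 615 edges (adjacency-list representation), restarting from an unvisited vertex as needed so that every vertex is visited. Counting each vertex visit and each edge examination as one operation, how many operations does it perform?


A full DFS traversal processes each vertex exactly once (push/pop on stack).
Each directed edge is examined once.
V = 174, E = 615
V + E = 789


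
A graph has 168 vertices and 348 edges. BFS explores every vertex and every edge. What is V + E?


A full BFS traversal dequeues each vertex once and examines each edge once.
Vertex visits: 168
Edge visits: 348
V + E = 168 + 348 = 516


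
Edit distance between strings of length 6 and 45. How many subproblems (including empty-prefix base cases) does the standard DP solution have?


The table includes base cases (empty prefixes).
Rows: (m+1) = 7
Columns: (n+1) = 46
Total = 7 * 46 = 322


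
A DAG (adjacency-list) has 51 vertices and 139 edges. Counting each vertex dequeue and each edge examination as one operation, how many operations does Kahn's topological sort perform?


V = 51 (vertex processing)
E = 139 (edge processing)
V + E = 51 + 139 = 190


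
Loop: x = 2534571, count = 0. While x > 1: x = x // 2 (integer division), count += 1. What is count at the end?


The variable x halves each step:
x = 2534571 -> 1267285 -> 633642 -> 316821 -> 158410 -> 79205 -> 39602 -> 19801 -> 9900 -> 4950 -> 2475 -> 1237 -> 618 -> 309 -> 154 -> 77 -> 38 -> 19 -> 9 -> 4 -> 2 -> 1
Number of halvings = floor(log2(2534571)) = 21


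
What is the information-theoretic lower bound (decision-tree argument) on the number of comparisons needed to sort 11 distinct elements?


A binary decision tree of height h has at most 2^h leaves and needs at least n! of them, so h >= ceil(log2(n!)).
Compute 11! as a running product:
  x2 = 2, x3 = 6, x4 = 24, x5 = 120
  x6 = 720, x7 = 5040, x8 = 40320, x9 = 362880
  x10 = 3628800, x11 = 39916800
11! = 39916800
Bracket between powers of 2:
  2^25 = 33554432 < 39916800 <= 67108864 = 2^26
So ceil(log2(11!)) = 26


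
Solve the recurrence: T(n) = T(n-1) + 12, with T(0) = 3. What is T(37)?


Unrolling the recurrence:
T(37) = T(36) + 12
       = T(35) + 12 + 12
       = T(34) + 12*3
       ...
       = T(0) + 12*37
       = 3 + 444 = 447


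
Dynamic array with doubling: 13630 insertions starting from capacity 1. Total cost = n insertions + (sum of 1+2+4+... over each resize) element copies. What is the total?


n = 13630
Insertion costs: 13630
Resizes copy 1, 2, 4, ... up to the largest power of 2 that is <= n-1 = 13629, i.e. 8192.
Copy costs = 1 + 2 + 4 + 8 + 16 + 32 + 64 + 128 + 256 + 512 + 1024 + 2048 + 4096 + 8192 = 16383
Total = 13630 + 16383 = 30013


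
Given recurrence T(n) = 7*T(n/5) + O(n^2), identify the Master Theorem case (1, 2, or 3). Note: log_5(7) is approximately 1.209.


Master Theorem parameters: a=7, b=5, c=2
log_b(a) = 1.209
Compare b^c with a: 5^2 = 25 > 7, so c > log_b(a).
Comparing c=2 vs log_b(a)=1.209:
2 > 1.209 => Case 3
Result: T(n) = O(n^2)
Master Theorem case = 3


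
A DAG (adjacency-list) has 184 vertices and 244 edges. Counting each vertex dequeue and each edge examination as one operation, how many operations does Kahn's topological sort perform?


V = 184 (vertex processing)
E = 244 (edge processing)
V + E = 184 + 244 = 428


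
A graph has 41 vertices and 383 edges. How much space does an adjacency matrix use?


Adjacency matrix: V x V grid of entries
Space = V^2 = 41^2 = 41 * 41 = 1681


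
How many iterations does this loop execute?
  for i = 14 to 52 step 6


The loop variable i takes values starting at 14 and increments by 6 each iteration.
Sequence: i = 14, 20, 26, 32, 38, 44, 50
The upper bound 52 is inclusive, so the count is floor((last - first) / step) + 1:
floor((52 - 14) / 6) + 1 = floor(38/6) + 1 = 6 + 1 = 7


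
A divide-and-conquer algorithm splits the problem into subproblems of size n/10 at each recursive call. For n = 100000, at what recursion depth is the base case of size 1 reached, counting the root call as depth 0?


At each depth, the problem size is divided by 10:
  Depth 0: problem size = 100000
  Depth 1: problem size = 10000
  Depth 2: problem size = 1000
  Depth 3: problem size = 100
  Depth 4: problem size = 10
  Depth 5: problem size = 1 (base case)
The base case is reached at depth log_10(100000) = 5 (the tree has 6 levels counting depth 0, but the depth asked for is 5).
Recursion depth = 5


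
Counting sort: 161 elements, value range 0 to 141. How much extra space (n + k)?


n = 161 (output array)
k = 142 (count array for 142 distinct values)
Extra space = 161 + 142 = 303


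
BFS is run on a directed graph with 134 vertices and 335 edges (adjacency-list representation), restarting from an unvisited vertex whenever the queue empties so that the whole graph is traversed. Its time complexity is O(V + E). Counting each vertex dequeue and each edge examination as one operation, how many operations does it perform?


A full BFS traversal dequeues each vertex exactly once and examines each directed edge exactly once.
V = 134 (vertex processing cost)
E = 335 (edge examination cost)
Total operations proportional to V + E = 134 + 335 = 469


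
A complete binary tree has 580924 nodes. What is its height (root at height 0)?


In a complete binary tree, level k holds nodes 2^k .. 2^(k+1)-1 (1-indexed).
Height = floor(log2(n)) = floor(log2(580924)) = 19
Check: 2^19 = 524288 <= 580924 < 1048576 = 2^20


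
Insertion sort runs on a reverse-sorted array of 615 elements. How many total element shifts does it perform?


Sum of shifts = 1 + 2 + 3 + ... + 614
= 615 * 614 / 2
= 377610 / 2
= 188805


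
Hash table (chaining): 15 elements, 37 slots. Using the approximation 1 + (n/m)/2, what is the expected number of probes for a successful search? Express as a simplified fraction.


Computing expected probes:
alpha = 15/37
= 1 + alpha/2
= 1 + 15/(2*37)
= (2*37 + 15) / (2*37)
= 89/74


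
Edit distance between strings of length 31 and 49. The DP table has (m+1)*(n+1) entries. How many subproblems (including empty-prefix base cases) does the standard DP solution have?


The table includes base cases (empty prefixes).
Rows: (m+1) = 32
Columns: (n+1) = 50
Total = 32 * 50 = 1600


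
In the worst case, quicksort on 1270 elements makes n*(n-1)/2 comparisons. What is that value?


Sum of comparisons per partition:
1269 + 1268 + ... + 1 + 0
= 1270 * (1270 - 1) / 2
= 1270 * 1269 / 2
= 805815


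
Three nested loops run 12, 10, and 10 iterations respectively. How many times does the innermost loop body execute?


Loop 1 (outermost): 12 iterations
Loop 2 (middle): 10 iterations per outer
Loop 3 (innermost): 10 iterations per middle
Total = 12 * 10 * 10 = 1200


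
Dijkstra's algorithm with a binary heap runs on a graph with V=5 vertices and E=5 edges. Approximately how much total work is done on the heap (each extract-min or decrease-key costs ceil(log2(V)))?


Dijkstra with a binary heap: each vertex is extracted once, each edge may relax once.
Each heap operation costs O(log V).
V + E = 5 + 5 = 10
ceil(log2(5)) = 3 (since 2^2 = 4 < 5 <= 8 = 2^3)
Total heap work = (V+E) * ceil(log2(V)) = 10 * 3 = 30


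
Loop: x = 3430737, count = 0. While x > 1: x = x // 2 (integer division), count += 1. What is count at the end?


The variable x halves each step:
x = 3430737 -> 1715368 -> 857684 -> 428842 -> 214421 -> 107210 -> 53605 -> 26802 -> 13401 -> 6700 -> 3350 -> 1675 -> 837 -> 418 -> 209 -> 104 -> 52 -> 26 -> 13 -> 6 -> 3 -> 1
Number of halvings = floor(log2(3430737)) = 21


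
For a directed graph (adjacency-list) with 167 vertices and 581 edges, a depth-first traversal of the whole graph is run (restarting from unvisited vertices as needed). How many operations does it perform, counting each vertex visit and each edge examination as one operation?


A full DFS traversal visits each vertex once and examines each edge once.
V = 167
E = 581
Sum = 167 + 581 = 748


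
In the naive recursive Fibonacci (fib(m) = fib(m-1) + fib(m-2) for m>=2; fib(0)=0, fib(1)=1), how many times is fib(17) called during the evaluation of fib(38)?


Let N(m) = number of times fib(m) is called while evaluating fib(38).
N(38) = 1 (the initial call).
N(37) = 1 (only fib(38) calls it).
For 1 <= m <= 36: fib(m) is called by fib(m+1) and fib(m+2), so
  N(m) = N(m+1) + N(m+2).
fib(0) is called only by fib(2), so N(0) = N(2).
Walk down from m=38:
  N(38)=1, N(37)=1, N(36)=2, N(35)=3, N(34)=5, N(33)=8, N(32)=13, N(31)=21, N(30)=34, N(29)=55, N(28)=89, N(27)=144, N(26)=233, N(25)=377, N(24)=610, N(23)=987, N(22)=1597, N(21)=2584, N(20)=4181, N(19)=6765, N(18)=10946, N(17)=17711
N(17) = 17711


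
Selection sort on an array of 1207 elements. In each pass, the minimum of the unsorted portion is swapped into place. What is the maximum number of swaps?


Selection sort performs one swap per pass:
  Pass 1: find min in positions 0 to 1206, swap with position 0
  Pass 2: find min in positions 1 to 1206, swap with position 1
  Pass 3: find min in positions 2 to 1206, swap with position 2
  Pass 4: find min in positions 3 to 1206, swap with position 3
  Pass 5: find min in positions 4 to 1206, swap with position 4
  ... (1201 more passes)
Total passes (and swaps) = n - 1 = 1207 - 1 = 1206


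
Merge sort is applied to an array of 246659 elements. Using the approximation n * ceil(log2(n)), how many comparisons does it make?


Merge sort divides the array into halves recursively.
Number of levels = ceil(log2(246659)) = 18
At each level, approximately n = 246659 comparisons are needed for merging.
Total comparisons ~ n * ceil(log2(n)) = 246659 * 18 = 4439862


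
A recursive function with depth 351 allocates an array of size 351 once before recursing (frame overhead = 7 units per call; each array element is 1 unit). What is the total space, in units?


Array allocation: 351 units (allocated once)
Stack frames: 351 deep * 7 per frame = 2457 units
Total = 351 + 2457 = 2808


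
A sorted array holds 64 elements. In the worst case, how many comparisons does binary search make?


Halving sequence: 64 -> 32 -> 16 -> 8 -> 4 -> 2 -> 1
Number of halvings = 6
Max comparisons = 6 + 1 = 7


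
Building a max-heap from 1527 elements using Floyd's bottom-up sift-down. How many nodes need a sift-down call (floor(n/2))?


In a heap of 1527 elements (0-indexed array):
  Last element index: 1526
  Parent of last element: floor((1526 - 1) / 2) = 762
  Internal nodes: indices 0 to 762
  Count = floor(1527/2) = 763


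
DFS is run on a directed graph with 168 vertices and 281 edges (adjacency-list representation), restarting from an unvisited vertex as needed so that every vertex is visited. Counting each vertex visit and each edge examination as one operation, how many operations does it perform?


A full DFS traversal processes each vertex exactly once (push/pop on stack).
Each directed edge is examined once.
V = 168, E = 281
V + E = 449


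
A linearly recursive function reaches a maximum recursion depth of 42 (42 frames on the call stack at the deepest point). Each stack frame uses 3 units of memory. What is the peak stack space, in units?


Maximum recursion depth = 42 frames
Memory per frame = 3 units
Total stack space = depth * frame_size
= 42 * 3 = 126


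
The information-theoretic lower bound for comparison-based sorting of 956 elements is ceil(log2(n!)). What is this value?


A binary decision tree of height h has at most 2^h leaves and needs at least n! of them, so h >= ceil(log2(n!)).
956! is far too large to multiply out, so use Stirling's series:
  ln(n!) ~ n ln n - n + (1/2) ln(2 pi n) + 1/(12n)  (error below 1/(360 n^3), negligible here)
  ln(956) = 6.8627579
  n ln n = 956 * 6.8627579 = 6560.7966
  (1/2) ln(2 pi * 956) = (1/2) ln(6006.7252) = 4.3503
  1/(12*956) = 0.0001
  ln(956!) ~ 6560.7966 - 956 + 4.3503 + 0.0001 = 5609.1470
Convert to base 2: log2(956!) = 5609.1470 / ln 2 = 5609.1470 / 0.69314718 = 8092.2886
ceil(8092.2886) = 8093


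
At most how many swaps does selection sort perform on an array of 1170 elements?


Each of the 1169 passes places one element in its final position.
Pass 1: swap minimum into position 0
Pass 2: swap minimum of remaining into position 1
...
Pass 1169: last two elements, one swap
Maximum swaps = 1170 - 1 = 1169


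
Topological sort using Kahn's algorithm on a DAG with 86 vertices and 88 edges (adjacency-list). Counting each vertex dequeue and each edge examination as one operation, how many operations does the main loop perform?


Kahn's algorithm:
  1. Compute in-degrees: O(V + E)
  2. Process queue: each vertex dequeued once (O(V))
     each edge examined once (O(E))
Total = V + E = 86 + 88 = 174


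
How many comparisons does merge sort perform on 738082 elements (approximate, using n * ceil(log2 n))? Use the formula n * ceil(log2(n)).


Recursion depth: ceil(log2(738082)) = 20
Each recursion level merges n = 738082 elements
Total = 738082 * 20 = 14761640


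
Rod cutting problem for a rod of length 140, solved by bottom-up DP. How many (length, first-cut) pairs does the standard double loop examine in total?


For each subproblem length i = 1..140, the inner loop considers i possible first cuts.
Total = 1 + 2 + ... + 140
= 140*(140+1)/2
= 140*141/2 = 9870


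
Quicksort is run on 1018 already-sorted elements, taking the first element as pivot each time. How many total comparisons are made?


Sum of comparisons per partition:
1017 + 1016 + ... + 1 + 0
= 1018 * (1018 - 1) / 2
= 1018 * 1017 / 2
= 517653


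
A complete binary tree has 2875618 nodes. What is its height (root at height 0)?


In a complete binary tree, level k holds nodes 2^k .. 2^(k+1)-1 (1-indexed).
Height = floor(log2(n)) = floor(log2(2875618)) = 21
Check: 2^21 = 2097152 <= 2875618 < 4194304 = 2^22


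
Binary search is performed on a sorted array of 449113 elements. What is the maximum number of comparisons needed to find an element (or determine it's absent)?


Binary search halves the search space each comparison:
  Step 1: search space = 449113 -> 224556
  Step 2: search space = 224556 -> 112278
  Step 3: search space = 112278 -> 56139
  Step 4: search space = 56139 -> 28069
  Step 5: search space = 28069 -> 14034
  Step 6: search space = 14034 -> 7017
  Step 7: search space = 7017 -> 3508
  Step 8: search space = 3508 -> 1754
  Step 9: search space = 1754 -> 877
  Step 10: search space = 877 -> 438
  Step 11: search space = 438 -> 219
  Step 12: search space = 219 -> 109
  Step 13: search space = 109 -> 54
  Step 14: search space = 54 -> 27
  Step 15: search space = 27 -> 13
  Step 16: search space = 13 -> 6
  Step 17: search space = 6 -> 3
  Step 18: search space = 3 -> 1
  Step 19: search space = 1 (final check)
Maximum comparisons = floor(log2(449113)) + 1 = 18 + 1 = 19


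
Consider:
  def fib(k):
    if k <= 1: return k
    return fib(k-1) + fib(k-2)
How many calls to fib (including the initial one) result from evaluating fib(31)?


Let C(m) = total calls to evaluate fib(m). Then C(0)=C(1)=1, and
C(m) = 1 + C(m-1) + C(m-2) for m >= 2.
Build the table (each entry = 1 + previous two):
  C(0) = 1
  C(1) = 1
  C(2) = 1 + 1 + 1 = 3
  C(3) = 1 + 3 + 1 = 5
  C(4) = 1 + 5 + 3 = 9
  C(5) = 1 + 9 + 5 = 15
  C(6) = 1 + 15 + 9 = 25
  C(7) = 1 + 25 + 15 = 41
  C(8) = 1 + 41 + 25 = 67
  C(9) = 1 + 67 + 41 = 109
  C(10) = 1 + 109 + 67 = 177
  C(11) = 1 + 177 + 109 = 287
  C(12) = 1 + 287 + 177 = 465
  C(13) = 1 + 465 + 287 = 753
  C(14) = 1 + 753 + 465 = 1219
  C(15) = 1 + 1219 + 753 = 1973
  C(16) = 1 + 1973 + 1219 = 3193
  C(17) = 1 + 3193 + 1973 = 5167
  C(18) = 1 + 5167 + 3193 = 8361
  C(19) = 1 + 8361 + 5167 = 13529
  C(20) = 1 + 13529 + 8361 = 21891
  C(21) = 1 + 21891 + 13529 = 35421
  C(22) = 1 + 35421 + 21891 = 57313
  C(23) = 1 + 57313 + 35421 = 92735
  C(24) = 1 + 92735 + 57313 = 150049
  C(25) = 1 + 150049 + 92735 = 242785
  C(26) = 1 + 242785 + 150049 = 392835
  C(27) = 1 + 392835 + 242785 = 635621
  C(28) = 1 + 635621 + 392835 = 1028457
  C(29) = 1 + 1028457 + 635621 = 1664079
  C(30) = 1 + 1664079 + 1028457 = 2692537
  C(31) = 1 + 2692537 + 1664079 = 4356617
Total calls for fib(31) = 4356617


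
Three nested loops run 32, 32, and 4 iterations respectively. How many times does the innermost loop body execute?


Loop 1 (outermost): 32 iterations
Loop 2 (middle): 32 iterations per outer
Loop 3 (innermost): 4 iterations per middle
Total = 32 * 32 * 4 = 4096


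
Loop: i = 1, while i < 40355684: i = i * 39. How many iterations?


i multiplies by 39 each step:
i = 1 -> 39 -> 1521 -> 59319 -> 2313441 -> 90224199 (stop)
Iterations = ceil(log_39(40355684)) = 5


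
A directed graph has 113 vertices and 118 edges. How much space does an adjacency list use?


Adjacency list: one list head per vertex + one entry per edge
Vertex heads: 113
Edge entries: 118
Total = 113 + 118 = 231


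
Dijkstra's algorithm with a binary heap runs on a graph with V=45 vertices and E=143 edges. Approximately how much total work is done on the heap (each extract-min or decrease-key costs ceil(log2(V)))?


Dijkstra with a binary heap: each vertex is extracted once, each edge may relax once.
Each heap operation costs O(log V).
V + E = 45 + 143 = 188
ceil(log2(45)) = 6 (since 2^5 = 32 < 45 <= 64 = 2^6)
Total heap work = (V+E) * ceil(log2(V)) = 188 * 6 = 1128


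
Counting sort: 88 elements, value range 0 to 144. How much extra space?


n = 88 (output array)
k = 145 (count array for 145 distinct values)
Extra space = 88 + 145 = 233


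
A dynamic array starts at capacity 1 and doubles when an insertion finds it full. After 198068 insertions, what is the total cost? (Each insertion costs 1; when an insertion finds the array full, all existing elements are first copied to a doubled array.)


Insertion cost: 198068 (one per element)
Resizes occur just before inserting elements 2, 3, 5, 9, ...
Elements copied at each resize: 1 + 2 + 4 + 8 + 16 + 32 + 64 + 128 + 256 + 512 + 1024 + 2048 + 4096 + 8192 + 16384 + 32768 + 65536 + 131072
Sum of copies = 262143 (geometric series: 2^k - 1)
Total = 198068 + 262143 = 460211


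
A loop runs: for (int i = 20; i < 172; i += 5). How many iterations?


Loop starts at i = 20, increments by 5, stops when i >= 172.
Number of iterations = ceil((172 - 20) / 5)
= ceil(152 / 5)
= 31


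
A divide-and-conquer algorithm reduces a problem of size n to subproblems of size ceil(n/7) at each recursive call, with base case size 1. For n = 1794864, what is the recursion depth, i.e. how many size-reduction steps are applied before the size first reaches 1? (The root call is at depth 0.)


Each step divides the size by 7 (rounding up); after k steps the size is ceil(n/7^k), which equals 1 exactly when 7^k >= n.
So the depth is the smallest k with 7^k >= 1794864, i.e. ceil(log_7(1794864)).
7^7 = 823543 < 1794864 <= 5764801 = 7^8
Recursion depth = 8


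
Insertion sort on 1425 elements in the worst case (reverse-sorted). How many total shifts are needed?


In the worst case (reverse-sorted), each element shifts past all previous:
  Element 1: 1 shifts
  Element 2: 2 shifts
  Element 3: 3 shifts
  Element 4: 4 shifts
  Element 5: 5 shifts
  ...
  Element 1424: 1424 shifts
Total = 1 + 2 + ... + 1424
= 1425*(1425-1)/2 = 1014600


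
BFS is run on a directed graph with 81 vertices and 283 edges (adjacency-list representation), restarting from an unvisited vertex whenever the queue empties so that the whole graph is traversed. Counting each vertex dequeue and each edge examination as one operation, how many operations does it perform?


A full BFS traversal dequeues each vertex exactly once and examines each directed edge exactly once.
V = 81 (vertex processing cost)
E = 283 (edge examination cost)
Total operations proportional to V + E = 81 + 283 = 364


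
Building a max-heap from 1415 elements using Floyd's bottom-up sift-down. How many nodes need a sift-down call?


In a heap of 1415 elements (0-indexed array):
  Last element index: 1414
  Parent of last element: floor((1414 - 1) / 2) = 706
  Internal nodes: indices 0 to 706
  Count = floor(1415/2) = 707


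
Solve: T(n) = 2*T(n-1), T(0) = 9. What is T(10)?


Unrolling:
T(10) = 2*T(9) = 2^2*T(8) = ... = 2^10*T(0)
= 2^10 * 9
= 1024 * 9 = 9216


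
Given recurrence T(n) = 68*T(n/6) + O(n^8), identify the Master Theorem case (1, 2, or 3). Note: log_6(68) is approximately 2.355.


Master Theorem parameters: a=68, b=6, c=8
log_b(a) = 2.355
Compare b^c with a: 6^8 = 1679616 > 68, so c > log_b(a).
Comparing c=8 vs log_b(a)=2.355:
8 > 2.355 => Case 3
Result: T(n) = O(n^8)
Master Theorem case = 3


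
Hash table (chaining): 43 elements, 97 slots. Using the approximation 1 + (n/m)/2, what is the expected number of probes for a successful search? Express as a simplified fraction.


Computing expected probes:
alpha = 43/97
= 1 + alpha/2
= 1 + 43/(2*97)
= (2*97 + 43) / (2*97)
= 237/194


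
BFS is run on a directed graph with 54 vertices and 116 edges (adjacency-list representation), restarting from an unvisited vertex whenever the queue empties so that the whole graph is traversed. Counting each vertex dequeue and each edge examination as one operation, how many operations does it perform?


A full BFS traversal dequeues each vertex exactly once and examines each directed edge exactly once.
V = 54 (vertex processing cost)
E = 116 (edge examination cost)
Total operations proportional to V + E = 54 + 116 = 170


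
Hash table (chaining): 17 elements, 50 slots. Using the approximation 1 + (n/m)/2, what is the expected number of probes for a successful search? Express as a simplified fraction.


Computing expected probes:
alpha = 17/50
= 1 + alpha/2
= 1 + 17/(2*50)
= (2*50 + 17) / (2*50)
= 117/100


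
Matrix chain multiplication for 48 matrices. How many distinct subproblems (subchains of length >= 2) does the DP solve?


Subproblems are indexed by (i, j) where i < j.
Number of such pairs = n*(n-1)/2
= 48 * 47 / 2
= 1128


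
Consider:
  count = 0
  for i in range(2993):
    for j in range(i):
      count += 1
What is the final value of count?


For each i, the inner loop runs i times:
  i=0: inner runs 0 times
  i=1: inner runs 1 time
  i=2: inner runs 2 times
  i=3: inner runs 3 times
  i=4: inner runs 4 times
  i=5: inner runs 5 times
  i=6: inner runs 6 times
  i=7: inner runs 7 times
  ...
Total = 0 + 1 + 2 + ... + 2992 = 2993*(2993-1)/2 = 4477528


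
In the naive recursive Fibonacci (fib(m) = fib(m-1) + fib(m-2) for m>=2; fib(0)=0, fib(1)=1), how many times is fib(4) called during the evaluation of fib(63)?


Let N(m) = number of times fib(m) is called while evaluating fib(63).
N(63) = 1 (the initial call).
N(62) = 1 (only fib(63) calls it).
For 1 <= m <= 61: fib(m) is called by fib(m+1) and fib(m+2), so
  N(m) = N(m+1) + N(m+2).
fib(0) is called only by fib(2), so N(0) = N(2).
Walk down from m=63:
  N(63)=1, N(62)=1, N(61)=2, N(60)=3, N(59)=5, N(58)=8, N(57)=13, N(56)=21, N(55)=34, N(54)=55, N(53)=89, N(52)=144, N(51)=233, N(50)=377, N(49)=610, N(48)=987, N(47)=1597, N(46)=2584, N(45)=4181, N(44)=6765, N(43)=10946, N(42)=17711, N(41)=28657, N(40)=46368, N(39)=75025, N(38)=121393, N(37)=196418, N(36)=317811, N(35)=514229, N(34)=832040, N(33)=1346269, N(32)=2178309, N(31)=3524578, N(30)=5702887, N(29)=9227465, N(28)=14930352, N(27)=24157817, N(26)=39088169, N(25)=63245986, N(24)=102334155, N(23)=165580141, N(22)=267914296, N(21)=433494437, N(20)=701408733, N(19)=1134903170, N(18)=1836311903, N(17)=2971215073, N(16)=4807526976, N(15)=7778742049, N(14)=12586269025, N(13)=20365011074, N(12)=32951280099, N(11)=53316291173, N(10)=86267571272, N(9)=139583862445, N(8)=225851433717, N(7)=365435296162, N(6)=591286729879, N(5)=956722026041, N(4)=1548008755920
N(4) = 1548008755920
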